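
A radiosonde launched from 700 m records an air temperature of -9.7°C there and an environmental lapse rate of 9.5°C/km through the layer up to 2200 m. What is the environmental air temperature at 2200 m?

-23.95°C

From 700 m to 2200 m (environmental): cools by 9.5 × 1.5 = 14.25°C, giving -23.95°C.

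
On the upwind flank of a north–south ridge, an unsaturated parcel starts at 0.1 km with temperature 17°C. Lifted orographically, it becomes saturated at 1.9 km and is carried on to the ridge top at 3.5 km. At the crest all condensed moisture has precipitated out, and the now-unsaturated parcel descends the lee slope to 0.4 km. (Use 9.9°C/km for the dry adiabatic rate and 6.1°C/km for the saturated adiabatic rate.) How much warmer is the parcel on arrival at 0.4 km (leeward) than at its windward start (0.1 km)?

From 100 m to 1900 m (dry): cools by 9.9 × 1.8 = 17.82°C, giving -0.82°C.
From 1900 m to 3500 m (saturated): cools by 6.1 × 1.6 = 9.76°C, giving -10.58°C.
From 3500 m to 400 m (dry descent): warms by 9.9 × 3.1 = 30.69°C, giving 20.11°C.
Net change vs windward start: 20.11 − 17 = +3.11°C

+3.11°C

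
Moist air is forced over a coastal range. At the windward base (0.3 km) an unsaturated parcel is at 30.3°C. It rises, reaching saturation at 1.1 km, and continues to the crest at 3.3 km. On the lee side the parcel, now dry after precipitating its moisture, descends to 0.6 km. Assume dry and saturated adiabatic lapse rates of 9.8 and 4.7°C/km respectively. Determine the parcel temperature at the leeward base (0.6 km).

38.58°C

300–1100 m, dry: Δz = 0.8 km ⇒ ΔT = -7.84°C; T = 22.46°C
1100–3300 m, saturated: Δz = 2.2 km ⇒ ΔT = -10.34°C; T = 12.12°C
3300–600 m, dry descent: Δz = 2.7 km ⇒ ΔT = +26.46°C; T = 38.58°C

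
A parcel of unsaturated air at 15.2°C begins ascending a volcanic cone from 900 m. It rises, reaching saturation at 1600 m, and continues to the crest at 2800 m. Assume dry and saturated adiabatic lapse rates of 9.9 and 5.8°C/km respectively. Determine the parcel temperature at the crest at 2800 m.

1.31°C

900 → 1600 m (dry, 9.9°C/km): ΔT = -9.9 × 0.7 = -6.93°C → T = 8.27°C
1600 → 2800 m (saturated, 5.8°C/km): ΔT = -5.8 × 1.2 = -6.96°C → T = 1.31°C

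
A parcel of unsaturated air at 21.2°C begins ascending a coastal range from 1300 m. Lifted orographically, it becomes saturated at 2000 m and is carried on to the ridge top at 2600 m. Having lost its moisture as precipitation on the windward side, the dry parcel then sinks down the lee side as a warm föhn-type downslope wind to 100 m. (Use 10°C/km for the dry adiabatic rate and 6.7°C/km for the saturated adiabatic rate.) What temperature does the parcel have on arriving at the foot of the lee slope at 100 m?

Dry to 2000 m: -10 × 0.7 km = -7°C, so T = 14.2°C.
Saturated to 2600 m: -6.7 × 0.6 km = -4.02°C, so T = 10.18°C.
Dry descent to 100 m: +10 × 2.5 km = +25°C, so T = 35.18°C.

35.18°C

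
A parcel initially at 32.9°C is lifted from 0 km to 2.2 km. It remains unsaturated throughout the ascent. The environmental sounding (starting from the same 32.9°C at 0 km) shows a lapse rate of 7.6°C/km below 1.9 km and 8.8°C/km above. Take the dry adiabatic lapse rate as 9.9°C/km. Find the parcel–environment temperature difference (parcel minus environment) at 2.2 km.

Parcel:
  0–2200 m, dry: Δz = 2.2 km ⇒ ΔT = -21.78°C; T = 11.12°C
Environment:
  0–1900 m, environment, lower layer: Δz = 1.9 km ⇒ ΔT = -14.44°C; T = 18.46°C
  1900–2200 m, environment, upper layer: Δz = 0.3 km ⇒ ΔT = -2.64°C; T = 15.82°C
T_parcel − T_env = 11.12 − 15.82 = -4.7°C

-4.7°C (parcel cooler than environment)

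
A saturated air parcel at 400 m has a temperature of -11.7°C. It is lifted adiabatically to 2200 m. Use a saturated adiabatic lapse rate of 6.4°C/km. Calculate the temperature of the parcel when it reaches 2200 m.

Saturated adiabatic to 2200 m: -6.4 × 1.8 km = -11.52°C, so T = -23.22°C.

-23.22°C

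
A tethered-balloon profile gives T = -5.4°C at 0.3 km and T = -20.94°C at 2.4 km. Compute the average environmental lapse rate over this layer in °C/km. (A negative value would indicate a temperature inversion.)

Γ = −ΔT/Δz = (-5.4 − (-20.94)) / (2400 − 300) m
  = 15.54°C / 2.1 km = 7.4°C/km

7.4°C/km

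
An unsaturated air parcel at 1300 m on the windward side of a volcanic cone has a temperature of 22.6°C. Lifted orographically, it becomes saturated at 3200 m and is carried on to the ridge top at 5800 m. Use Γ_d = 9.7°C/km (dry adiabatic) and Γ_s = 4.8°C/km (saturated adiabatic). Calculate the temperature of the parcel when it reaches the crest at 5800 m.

-8.31°C

Dry to 3200 m: -9.7 × 1.9 km = -18.43°C, so T = 4.17°C.
Saturated to 5800 m: -4.8 × 2.6 km = -12.48°C, so T = -8.31°C.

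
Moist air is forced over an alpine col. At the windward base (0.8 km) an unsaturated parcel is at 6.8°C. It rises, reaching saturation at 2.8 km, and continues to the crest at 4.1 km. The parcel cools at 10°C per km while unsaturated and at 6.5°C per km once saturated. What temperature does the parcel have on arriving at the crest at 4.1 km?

800–2800 m, dry: Δz = 2 km ⇒ ΔT = -20°C; T = -13.2°C
2800–4100 m, saturated: Δz = 1.3 km ⇒ ΔT = -8.45°C; T = -21.65°C

-21.65°C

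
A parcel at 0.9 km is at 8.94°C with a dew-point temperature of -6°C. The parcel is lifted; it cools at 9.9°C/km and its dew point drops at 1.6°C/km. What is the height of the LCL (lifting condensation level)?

2.7 km

T and T_d converge at 9.9 − 1.6 = 8.3°C per km
Height above start = (8.94 − (-6)) / 8.3 = 1.8 km
LCL altitude = 900 m + 1800 m = 2700 m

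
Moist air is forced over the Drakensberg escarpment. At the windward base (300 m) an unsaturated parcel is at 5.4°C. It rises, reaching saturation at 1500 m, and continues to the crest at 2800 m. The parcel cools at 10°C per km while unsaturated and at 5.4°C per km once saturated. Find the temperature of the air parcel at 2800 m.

-13.62°C

300 → 1500 m (dry, 10°C/km): ΔT = -10 × 1.2 = -12°C → T = -6.6°C
1500 → 2800 m (saturated, 5.4°C/km): ΔT = -5.4 × 1.3 = -7.02°C → T = -13.62°C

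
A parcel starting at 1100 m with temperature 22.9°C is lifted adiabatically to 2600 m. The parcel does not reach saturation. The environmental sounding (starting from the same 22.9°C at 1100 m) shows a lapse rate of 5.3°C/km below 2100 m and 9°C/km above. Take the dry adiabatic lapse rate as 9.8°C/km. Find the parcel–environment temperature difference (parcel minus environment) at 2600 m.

Parcel:
  1100–2600 m, dry: Δz = 1.5 km ⇒ ΔT = -14.7°C; T = 8.2°C
Environment:
  1100–2100 m, environment, lower layer: Δz = 1 km ⇒ ΔT = -5.3°C; T = 17.6°C
  2100–2600 m, environment, upper layer: Δz = 0.5 km ⇒ ΔT = -4.5°C; T = 13.1°C
T_parcel − T_env = 8.2 − 13.1 = -4.9°C

-4.9°C (parcel cooler than environment)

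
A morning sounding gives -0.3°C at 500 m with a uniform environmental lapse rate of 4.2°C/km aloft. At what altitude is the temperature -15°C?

Height above start = (-0.3 − (-15)) / 4.2 = 3.5 km
Altitude = 500 m + 3500 m = 4000 m

4000 m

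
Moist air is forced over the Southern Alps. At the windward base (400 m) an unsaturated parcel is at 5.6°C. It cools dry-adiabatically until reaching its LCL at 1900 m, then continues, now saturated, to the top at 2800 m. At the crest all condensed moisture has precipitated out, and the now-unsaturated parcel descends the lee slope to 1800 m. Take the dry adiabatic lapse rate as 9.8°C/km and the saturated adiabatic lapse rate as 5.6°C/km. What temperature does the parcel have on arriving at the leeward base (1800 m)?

From 400 m to 1900 m (dry): cools by 9.8 × 1.5 = 14.7°C, giving -9.1°C.
From 1900 m to 2800 m (saturated): cools by 5.6 × 0.9 = 5.04°C, giving -14.14°C.
From 2800 m to 1800 m (dry descent): warms by 9.8 × 1 = 9.8°C, giving -4.34°C.

-4.34°C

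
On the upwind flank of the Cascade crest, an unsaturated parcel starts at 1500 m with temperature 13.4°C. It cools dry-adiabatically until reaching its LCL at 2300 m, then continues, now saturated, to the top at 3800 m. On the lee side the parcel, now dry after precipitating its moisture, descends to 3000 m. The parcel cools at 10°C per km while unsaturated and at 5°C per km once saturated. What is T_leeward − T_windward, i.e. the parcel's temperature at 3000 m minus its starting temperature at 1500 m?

From 1500 m to 2300 m (dry): cools by 10 × 0.8 = 8°C, giving 5.4°C.
From 2300 m to 3800 m (saturated): cools by 5 × 1.5 = 7.5°C, giving -2.1°C.
From 3800 m to 3000 m (dry descent): warms by 10 × 0.8 = 8°C, giving 5.9°C.
Net change vs windward start: 5.9 − 13.4 = -7.5°C

-7.5°C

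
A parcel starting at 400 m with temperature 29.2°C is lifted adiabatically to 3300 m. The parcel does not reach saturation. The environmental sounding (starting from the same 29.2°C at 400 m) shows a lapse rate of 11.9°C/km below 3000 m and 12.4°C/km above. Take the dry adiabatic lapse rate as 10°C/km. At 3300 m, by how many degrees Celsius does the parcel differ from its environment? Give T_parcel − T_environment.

Parcel:
  From 400 m to 3300 m (dry): cools by 10 × 2.9 = 29°C, giving 0.2°C.
Environment:
  From 400 m to 3000 m (environment, lower layer): cools by 11.9 × 2.6 = 30.94°C, giving -1.74°C.
  From 3000 m to 3300 m (environment, upper layer): cools by 12.4 × 0.3 = 3.72°C, giving -5.46°C.
T_parcel − T_env = 0.2 − (-5.46) = +5.66°C

+5.66°C (parcel warmer than environment)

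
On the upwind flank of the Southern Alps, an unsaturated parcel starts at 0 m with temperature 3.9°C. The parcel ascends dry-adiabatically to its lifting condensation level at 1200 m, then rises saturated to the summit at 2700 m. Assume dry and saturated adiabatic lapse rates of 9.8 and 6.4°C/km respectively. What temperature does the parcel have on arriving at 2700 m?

-17.46°C

0–1200 m, dry: Δz = 1.2 km ⇒ ΔT = -11.76°C; T = -7.86°C
1200–2700 m, saturated: Δz = 1.5 km ⇒ ΔT = -9.6°C; T = -17.46°C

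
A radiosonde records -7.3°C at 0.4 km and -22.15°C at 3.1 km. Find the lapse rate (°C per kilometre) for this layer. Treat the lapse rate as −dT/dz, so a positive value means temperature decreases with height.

5.5°C/km

Γ = −ΔT/Δz = (-7.3 − (-22.15)) / (3100 − 400) m
  = 14.85°C / 2.7 km = 5.5°C/km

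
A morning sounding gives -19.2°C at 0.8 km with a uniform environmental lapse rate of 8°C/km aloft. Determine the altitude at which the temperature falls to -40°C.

Height above start = (-19.2 − (-40)) / 8 = 2.6 km
Altitude = 800 m + 2600 m = 3400 m

3.4 km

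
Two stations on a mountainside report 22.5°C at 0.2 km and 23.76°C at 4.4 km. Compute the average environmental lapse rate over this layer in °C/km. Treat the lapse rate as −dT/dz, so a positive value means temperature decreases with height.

-0.3°C/km

Γ = −ΔT/Δz = (22.5 − 23.76) / (4400 − 200) m
  = -1.26°C / 4.2 km = -0.3°C/km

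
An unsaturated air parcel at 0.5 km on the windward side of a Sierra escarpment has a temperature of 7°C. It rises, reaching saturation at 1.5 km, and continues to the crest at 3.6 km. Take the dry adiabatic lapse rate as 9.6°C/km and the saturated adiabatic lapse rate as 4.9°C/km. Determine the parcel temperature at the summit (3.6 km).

From 500 m to 1500 m (dry): cools by 9.6 × 1 = 9.6°C, giving -2.6°C.
From 1500 m to 3600 m (saturated): cools by 4.9 × 2.1 = 10.29°C, giving -12.89°C.

-12.89°C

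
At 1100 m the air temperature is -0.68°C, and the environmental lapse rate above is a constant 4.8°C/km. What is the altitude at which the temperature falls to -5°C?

Height above start = (-0.68 − (-5)) / 4.8 = 0.9 km
Altitude = 1100 m + 900 m = 2000 m

2000 m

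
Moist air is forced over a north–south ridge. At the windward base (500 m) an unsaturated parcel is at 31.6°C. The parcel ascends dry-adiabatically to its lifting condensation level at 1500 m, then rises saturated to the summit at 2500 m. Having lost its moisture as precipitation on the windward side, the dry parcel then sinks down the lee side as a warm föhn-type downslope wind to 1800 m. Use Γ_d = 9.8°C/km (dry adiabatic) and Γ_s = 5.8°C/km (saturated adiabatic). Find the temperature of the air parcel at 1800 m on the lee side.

Dry to 1500 m: -9.8 × 1 km = -9.8°C, so T = 21.8°C.
Saturated to 2500 m: -5.8 × 1 km = -5.8°C, so T = 16°C.
Dry descent to 1800 m: +9.8 × 0.7 km = +6.86°C, so T = 22.86°C.

22.86°C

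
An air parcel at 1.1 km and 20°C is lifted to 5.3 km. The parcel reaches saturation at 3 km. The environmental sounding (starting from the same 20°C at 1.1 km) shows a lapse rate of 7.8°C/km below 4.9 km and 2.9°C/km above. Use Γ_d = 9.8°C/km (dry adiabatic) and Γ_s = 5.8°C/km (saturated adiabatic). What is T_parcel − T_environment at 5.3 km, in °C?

Parcel:
  1100 → 3000 m (dry, 9.8°C/km): ΔT = -9.8 × 1.9 = -18.62°C → T = 1.38°C
  3000 → 5300 m (saturated, 5.8°C/km): ΔT = -5.8 × 2.3 = -13.34°C → T = -11.96°C
Environment:
  1100 → 4900 m (environment, lower layer, 7.8°C/km): ΔT = -7.8 × 3.8 = -29.64°C → T = -9.64°C
  4900 → 5300 m (environment, upper layer, 2.9°C/km): ΔT = -2.9 × 0.4 = -1.16°C → T = -10.8°C
T_parcel − T_env = -11.96 − (-10.8) = -1.16°C

-1.16°C (parcel cooler than environment)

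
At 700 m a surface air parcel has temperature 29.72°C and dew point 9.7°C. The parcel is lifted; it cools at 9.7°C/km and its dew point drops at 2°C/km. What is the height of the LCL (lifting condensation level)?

3300 m

T and T_d converge at 9.7 − 2 = 7.7°C per km
Height above start = (29.72 − 9.7) / 7.7 = 2.6 km
LCL altitude = 700 m + 2600 m = 3300 m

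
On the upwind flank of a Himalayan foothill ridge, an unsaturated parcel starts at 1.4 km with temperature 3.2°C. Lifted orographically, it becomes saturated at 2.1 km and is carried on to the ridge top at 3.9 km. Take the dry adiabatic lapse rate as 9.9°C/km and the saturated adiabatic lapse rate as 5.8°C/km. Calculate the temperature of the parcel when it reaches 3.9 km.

-14.17°C

Dry to 2100 m: -9.9 × 0.7 km = -6.93°C, so T = -3.73°C.
Saturated to 3900 m: -5.8 × 1.8 km = -10.44°C, so T = -14.17°C.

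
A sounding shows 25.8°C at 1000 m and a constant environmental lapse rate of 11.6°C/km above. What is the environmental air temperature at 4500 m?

1000–4500 m, environmental: Δz = 3.5 km ⇒ ΔT = -40.6°C; T = -14.8°C

-14.8°C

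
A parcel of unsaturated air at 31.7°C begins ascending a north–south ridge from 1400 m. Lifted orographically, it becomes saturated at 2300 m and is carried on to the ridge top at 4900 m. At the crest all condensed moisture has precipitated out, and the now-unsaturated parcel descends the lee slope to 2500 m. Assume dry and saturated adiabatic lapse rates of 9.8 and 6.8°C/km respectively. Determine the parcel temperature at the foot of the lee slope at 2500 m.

28.72°C

From 1400 m to 2300 m (dry): cools by 9.8 × 0.9 = 8.82°C, giving 22.88°C.
From 2300 m to 4900 m (saturated): cools by 6.8 × 2.6 = 17.68°C, giving 5.2°C.
From 4900 m to 2500 m (dry descent): warms by 9.8 × 2.4 = 23.52°C, giving 28.72°C.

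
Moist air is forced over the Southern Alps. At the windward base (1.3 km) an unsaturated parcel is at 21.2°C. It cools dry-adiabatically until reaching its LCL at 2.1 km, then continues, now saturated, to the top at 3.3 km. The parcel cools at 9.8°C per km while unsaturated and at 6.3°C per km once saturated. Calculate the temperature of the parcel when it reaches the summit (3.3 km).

5.8°C

1300 → 2100 m (dry, 9.8°C/km): ΔT = -9.8 × 0.8 = -7.84°C → T = 13.36°C
2100 → 3300 m (saturated, 6.3°C/km): ΔT = -6.3 × 1.2 = -7.56°C → T = 5.8°C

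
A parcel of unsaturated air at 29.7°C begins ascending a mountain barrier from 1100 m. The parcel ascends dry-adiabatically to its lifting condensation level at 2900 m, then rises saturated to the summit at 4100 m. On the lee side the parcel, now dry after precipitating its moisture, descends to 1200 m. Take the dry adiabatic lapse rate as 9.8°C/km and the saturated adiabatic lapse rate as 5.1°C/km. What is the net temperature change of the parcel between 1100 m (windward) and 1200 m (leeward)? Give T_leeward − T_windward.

+4.66°C

1100–2900 m, dry: Δz = 1.8 km ⇒ ΔT = -17.64°C; T = 12.06°C
2900–4100 m, saturated: Δz = 1.2 km ⇒ ΔT = -6.12°C; T = 5.94°C
4100–1200 m, dry descent: Δz = 2.9 km ⇒ ΔT = +28.42°C; T = 34.36°C
Net change vs windward start: 34.36 − 29.7 = +4.66°C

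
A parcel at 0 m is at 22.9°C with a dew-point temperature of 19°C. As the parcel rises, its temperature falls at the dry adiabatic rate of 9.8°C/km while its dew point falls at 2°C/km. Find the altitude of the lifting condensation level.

500 m

T and T_d converge at 9.8 − 2 = 7.8°C per km
Height above start = (22.9 − 19) / 7.8 = 0.5 km
LCL altitude = 0 m + 500 m = 500 m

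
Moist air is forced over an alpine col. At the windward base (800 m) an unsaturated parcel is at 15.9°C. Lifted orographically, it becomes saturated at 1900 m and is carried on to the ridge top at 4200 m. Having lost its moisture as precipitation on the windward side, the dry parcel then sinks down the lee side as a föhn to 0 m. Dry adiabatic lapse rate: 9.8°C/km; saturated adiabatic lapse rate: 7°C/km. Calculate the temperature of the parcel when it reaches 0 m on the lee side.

30.18°C

From 800 m to 1900 m (dry): cools by 9.8 × 1.1 = 10.78°C, giving 5.12°C.
From 1900 m to 4200 m (saturated): cools by 7 × 2.3 = 16.1°C, giving -10.98°C.
From 4200 m to 0 m (dry descent): warms by 9.8 × 4.2 = 41.16°C, giving 30.18°C.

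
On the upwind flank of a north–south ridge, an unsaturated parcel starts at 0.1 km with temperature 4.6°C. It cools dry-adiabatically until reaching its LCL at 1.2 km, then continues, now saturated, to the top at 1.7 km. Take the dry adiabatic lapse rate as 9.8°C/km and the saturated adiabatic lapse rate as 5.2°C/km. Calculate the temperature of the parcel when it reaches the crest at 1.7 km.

100–1200 m, dry: Δz = 1.1 km ⇒ ΔT = -10.78°C; T = -6.18°C
1200–1700 m, saturated: Δz = 0.5 km ⇒ ΔT = -2.6°C; T = -8.78°C

-8.78°C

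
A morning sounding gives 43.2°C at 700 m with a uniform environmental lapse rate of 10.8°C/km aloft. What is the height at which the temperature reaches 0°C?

4700 m

Height above start = (43.2 − 0) / 10.8 = 4 km
Altitude = 700 m + 4000 m = 4700 m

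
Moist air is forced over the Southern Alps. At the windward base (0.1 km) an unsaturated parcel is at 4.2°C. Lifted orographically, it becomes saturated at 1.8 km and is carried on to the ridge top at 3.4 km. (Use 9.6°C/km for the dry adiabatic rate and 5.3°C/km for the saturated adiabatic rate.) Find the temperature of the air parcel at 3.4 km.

100–1800 m, dry: Δz = 1.7 km ⇒ ΔT = -16.32°C; T = -12.12°C
1800–3400 m, saturated: Δz = 1.6 km ⇒ ΔT = -8.48°C; T = -20.6°C

-20.6°C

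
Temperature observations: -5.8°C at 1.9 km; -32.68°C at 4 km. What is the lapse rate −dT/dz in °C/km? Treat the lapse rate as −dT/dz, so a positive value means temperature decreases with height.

12.8°C/km

Γ = −ΔT/Δz = (-5.8 − (-32.68)) / (4000 − 1900) m
  = 26.88°C / 2.1 km = 12.8°C/km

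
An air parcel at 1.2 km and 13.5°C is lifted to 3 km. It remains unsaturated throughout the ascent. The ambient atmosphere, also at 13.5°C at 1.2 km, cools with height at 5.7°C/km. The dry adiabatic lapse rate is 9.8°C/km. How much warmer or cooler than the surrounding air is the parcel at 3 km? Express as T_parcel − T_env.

Parcel:
  1200–3000 m, dry: Δz = 1.8 km ⇒ ΔT = -17.64°C; T = -4.14°C
Environment:
  1200–3000 m, environment: Δz = 1.8 km ⇒ ΔT = -10.26°C; T = 3.24°C
T_parcel − T_env = -4.14 − 3.24 = -7.38°C

-7.38°C (parcel cooler than environment)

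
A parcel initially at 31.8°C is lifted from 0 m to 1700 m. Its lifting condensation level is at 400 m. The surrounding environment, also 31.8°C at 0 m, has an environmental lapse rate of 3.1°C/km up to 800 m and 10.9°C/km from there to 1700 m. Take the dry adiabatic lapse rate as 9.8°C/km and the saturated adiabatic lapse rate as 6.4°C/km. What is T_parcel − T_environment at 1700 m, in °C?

+0.05°C (parcel warmer than environment)

Parcel:
  Dry to 400 m: -9.8 × 0.4 km = -3.92°C, so T = 27.88°C.
  Saturated to 1700 m: -6.4 × 1.3 km = -8.32°C, so T = 19.56°C.
Environment:
  Environment, lower layer to 800 m: -3.1 × 0.8 km = -2.48°C, so T = 29.32°C.
  Environment, upper layer to 1700 m: -10.9 × 0.9 km = -9.81°C, so T = 19.51°C.
T_parcel − T_env = 19.56 − 19.51 = +0.05°C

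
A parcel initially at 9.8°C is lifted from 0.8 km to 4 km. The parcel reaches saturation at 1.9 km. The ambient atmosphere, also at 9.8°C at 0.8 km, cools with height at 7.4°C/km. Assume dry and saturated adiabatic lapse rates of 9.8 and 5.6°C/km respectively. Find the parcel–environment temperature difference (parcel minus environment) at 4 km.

Parcel:
  From 800 m to 1900 m (dry): cools by 9.8 × 1.1 = 10.78°C, giving -0.98°C.
  From 1900 m to 4000 m (saturated): cools by 5.6 × 2.1 = 11.76°C, giving -12.74°C.
Environment:
  From 800 m to 4000 m (environment): cools by 7.4 × 3.2 = 23.68°C, giving -13.88°C.
T_parcel − T_env = -12.74 − (-13.88) = +1.14°C

+1.14°C (parcel warmer than environment)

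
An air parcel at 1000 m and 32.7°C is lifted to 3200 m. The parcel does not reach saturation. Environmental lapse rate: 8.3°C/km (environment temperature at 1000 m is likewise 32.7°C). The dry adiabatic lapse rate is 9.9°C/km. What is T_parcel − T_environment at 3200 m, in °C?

Parcel:
  Dry to 3200 m: -9.9 × 2.2 km = -21.78°C, so T = 10.92°C.
Environment:
  Environment to 3200 m: -8.3 × 2.2 km = -18.26°C, so T = 14.44°C.
T_parcel − T_env = 10.92 − 14.44 = -3.52°C

-3.52°C (parcel cooler than environment)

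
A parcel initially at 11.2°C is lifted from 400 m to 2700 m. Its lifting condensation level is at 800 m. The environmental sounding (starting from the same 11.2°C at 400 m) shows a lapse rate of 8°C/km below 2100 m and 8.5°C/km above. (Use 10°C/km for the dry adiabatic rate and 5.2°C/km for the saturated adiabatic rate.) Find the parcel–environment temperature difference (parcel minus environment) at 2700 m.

Parcel:
  400 → 800 m (dry, 10°C/km): ΔT = -10 × 0.4 = -4°C → T = 7.2°C
  800 → 2700 m (saturated, 5.2°C/km): ΔT = -5.2 × 1.9 = -9.88°C → T = -2.68°C
Environment:
  400 → 2100 m (environment, lower layer, 8°C/km): ΔT = -8 × 1.7 = -13.6°C → T = -2.4°C
  2100 → 2700 m (environment, upper layer, 8.5°C/km): ΔT = -8.5 × 0.6 = -5.1°C → T = -7.5°C
T_parcel − T_env = -2.68 − (-7.5) = +4.82°C

+4.82°C (parcel warmer than environment)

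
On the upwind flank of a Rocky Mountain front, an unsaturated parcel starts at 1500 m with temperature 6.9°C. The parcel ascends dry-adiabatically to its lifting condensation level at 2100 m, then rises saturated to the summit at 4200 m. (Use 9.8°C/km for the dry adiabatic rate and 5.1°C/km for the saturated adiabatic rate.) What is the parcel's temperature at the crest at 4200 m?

1500 → 2100 m (dry, 9.8°C/km): ΔT = -9.8 × 0.6 = -5.88°C → T = 1.02°C
2100 → 4200 m (saturated, 5.1°C/km): ΔT = -5.1 × 2.1 = -10.71°C → T = -9.69°C

-9.69°C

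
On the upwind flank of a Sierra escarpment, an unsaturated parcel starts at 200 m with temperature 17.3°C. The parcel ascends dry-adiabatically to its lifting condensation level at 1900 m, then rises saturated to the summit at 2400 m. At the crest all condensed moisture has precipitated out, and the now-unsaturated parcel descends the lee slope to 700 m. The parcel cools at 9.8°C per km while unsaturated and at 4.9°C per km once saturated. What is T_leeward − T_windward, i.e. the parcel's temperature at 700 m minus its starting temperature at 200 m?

-2.45°C

200 → 1900 m (dry, 9.8°C/km): ΔT = -9.8 × 1.7 = -16.66°C → T = 0.64°C
1900 → 2400 m (saturated, 4.9°C/km): ΔT = -4.9 × 0.5 = -2.45°C → T = -1.81°C
2400 → 700 m (dry descent, 9.8°C/km): ΔT = +9.8 × 1.7 = +16.66°C → T = 14.85°C
Net change vs windward start: 14.85 − 17.3 = -2.45°C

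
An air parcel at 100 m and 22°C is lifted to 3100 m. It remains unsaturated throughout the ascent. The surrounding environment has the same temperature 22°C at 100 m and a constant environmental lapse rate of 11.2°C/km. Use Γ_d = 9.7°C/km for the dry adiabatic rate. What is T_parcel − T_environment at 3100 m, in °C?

Parcel:
  From 100 m to 3100 m (dry): cools by 9.7 × 3 = 29.1°C, giving -7.1°C.
Environment:
  From 100 m to 3100 m (environment): cools by 11.2 × 3 = 33.6°C, giving -11.6°C.
T_parcel − T_env = -7.1 − (-11.6) = +4.5°C

+4.5°C (parcel warmer than environment)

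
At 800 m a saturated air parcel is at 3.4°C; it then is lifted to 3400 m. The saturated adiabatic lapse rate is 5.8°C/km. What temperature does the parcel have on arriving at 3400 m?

-11.68°C

From 800 m to 3400 m (saturated adiabatic): cools by 5.8 × 2.6 = 15.08°C, giving -11.68°C.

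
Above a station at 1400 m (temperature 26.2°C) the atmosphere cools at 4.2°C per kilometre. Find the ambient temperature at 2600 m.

21.16°C

From 1400 m to 2600 m (environmental): cools by 4.2 × 1.2 = 5.04°C, giving 21.16°C.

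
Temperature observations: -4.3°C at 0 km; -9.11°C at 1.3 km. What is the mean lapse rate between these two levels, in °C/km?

3.7°C/km

Γ = −ΔT/Δz = (-4.3 − (-9.11)) / (1300 − 0) m
  = 4.81°C / 1.3 km = 3.7°C/km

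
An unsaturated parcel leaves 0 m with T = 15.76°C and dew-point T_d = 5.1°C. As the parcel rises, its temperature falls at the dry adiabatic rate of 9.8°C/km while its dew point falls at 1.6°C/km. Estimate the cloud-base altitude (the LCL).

T and T_d converge at 9.8 − 1.6 = 8.2°C per km
Height above start = (15.76 − 5.1) / 8.2 = 1.3 km
LCL altitude = 0 m + 1300 m = 1300 m

1300 m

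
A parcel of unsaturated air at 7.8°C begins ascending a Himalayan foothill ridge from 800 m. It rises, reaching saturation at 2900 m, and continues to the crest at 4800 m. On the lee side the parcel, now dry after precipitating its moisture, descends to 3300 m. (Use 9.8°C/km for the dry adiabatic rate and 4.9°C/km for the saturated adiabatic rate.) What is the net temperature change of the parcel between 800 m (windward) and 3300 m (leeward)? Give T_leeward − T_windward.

From 800 m to 2900 m (dry): cools by 9.8 × 2.1 = 20.58°C, giving -12.78°C.
From 2900 m to 4800 m (saturated): cools by 4.9 × 1.9 = 9.31°C, giving -22.09°C.
From 4800 m to 3300 m (dry descent): warms by 9.8 × 1.5 = 14.7°C, giving -7.39°C.
Net change vs windward start: -7.39 − 7.8 = -15.19°C

-15.19°C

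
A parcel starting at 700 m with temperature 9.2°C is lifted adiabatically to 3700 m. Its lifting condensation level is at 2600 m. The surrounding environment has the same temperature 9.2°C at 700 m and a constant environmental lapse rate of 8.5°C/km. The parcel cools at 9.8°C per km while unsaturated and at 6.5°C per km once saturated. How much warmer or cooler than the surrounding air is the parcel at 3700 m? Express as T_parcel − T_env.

-0.27°C (parcel cooler than environment)

Parcel:
  700 → 2600 m (dry, 9.8°C/km): ΔT = -9.8 × 1.9 = -18.62°C → T = -9.42°C
  2600 → 3700 m (saturated, 6.5°C/km): ΔT = -6.5 × 1.1 = -7.15°C → T = -16.57°C
Environment:
  700 → 3700 m (environment, 8.5°C/km): ΔT = -8.5 × 3 = -25.5°C → T = -16.3°C
T_parcel − T_env = -16.57 − (-16.3) = -0.27°C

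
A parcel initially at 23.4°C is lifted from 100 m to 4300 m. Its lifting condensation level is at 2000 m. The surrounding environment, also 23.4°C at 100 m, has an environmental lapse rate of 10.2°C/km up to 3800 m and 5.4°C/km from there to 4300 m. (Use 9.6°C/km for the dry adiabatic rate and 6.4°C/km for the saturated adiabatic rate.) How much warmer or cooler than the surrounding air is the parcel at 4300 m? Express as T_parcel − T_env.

Parcel:
  100 → 2000 m (dry, 9.6°C/km): ΔT = -9.6 × 1.9 = -18.24°C → T = 5.16°C
  2000 → 4300 m (saturated, 6.4°C/km): ΔT = -6.4 × 2.3 = -14.72°C → T = -9.56°C
Environment:
  100 → 3800 m (environment, lower layer, 10.2°C/km): ΔT = -10.2 × 3.7 = -37.74°C → T = -14.34°C
  3800 → 4300 m (environment, upper layer, 5.4°C/km): ΔT = -5.4 × 0.5 = -2.7°C → T = -17.04°C
T_parcel − T_env = -9.56 − (-17.04) = +7.48°C

+7.48°C (parcel warmer than environment)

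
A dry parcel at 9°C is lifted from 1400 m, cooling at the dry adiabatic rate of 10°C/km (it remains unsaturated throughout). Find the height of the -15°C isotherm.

3800 m

Height above start = (9 − (-15)) / 10 = 2.4 km
Altitude = 1400 m + 2400 m = 3800 m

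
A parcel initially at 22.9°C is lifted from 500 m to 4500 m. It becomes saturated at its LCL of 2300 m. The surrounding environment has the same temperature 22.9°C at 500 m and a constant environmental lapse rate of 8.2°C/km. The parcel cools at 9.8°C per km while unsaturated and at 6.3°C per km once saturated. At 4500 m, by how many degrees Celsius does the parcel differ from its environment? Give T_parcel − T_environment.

Parcel:
  Dry to 2300 m: -9.8 × 1.8 km = -17.64°C, so T = 5.26°C.
  Saturated to 4500 m: -6.3 × 2.2 km = -13.86°C, so T = -8.6°C.
Environment:
  Environment to 4500 m: -8.2 × 4 km = -32.8°C, so T = -9.9°C.
T_parcel − T_env = -8.6 − (-9.9) = +1.3°C

+1.3°C (parcel warmer than environment)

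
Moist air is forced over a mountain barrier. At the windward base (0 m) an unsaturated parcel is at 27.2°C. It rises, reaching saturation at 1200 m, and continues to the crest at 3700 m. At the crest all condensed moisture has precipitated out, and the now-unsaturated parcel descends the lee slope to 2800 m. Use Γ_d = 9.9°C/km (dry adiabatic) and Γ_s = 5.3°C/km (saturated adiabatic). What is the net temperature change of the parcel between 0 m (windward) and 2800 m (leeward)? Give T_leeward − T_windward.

Dry to 1200 m: -9.9 × 1.2 km = -11.88°C, so T = 15.32°C.
Saturated to 3700 m: -5.3 × 2.5 km = -13.25°C, so T = 2.07°C.
Dry descent to 2800 m: +9.9 × 0.9 km = +8.91°C, so T = 10.98°C.
Net change vs windward start: 10.98 − 27.2 = -16.22°C

-16.22°C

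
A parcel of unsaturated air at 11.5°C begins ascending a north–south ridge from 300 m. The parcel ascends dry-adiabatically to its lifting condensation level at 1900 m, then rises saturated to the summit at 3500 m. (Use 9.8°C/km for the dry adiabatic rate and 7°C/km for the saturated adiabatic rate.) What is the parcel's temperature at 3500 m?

From 300 m to 1900 m (dry): cools by 9.8 × 1.6 = 15.68°C, giving -4.18°C.
From 1900 m to 3500 m (saturated): cools by 7 × 1.6 = 11.2°C, giving -15.38°C.

-15.38°C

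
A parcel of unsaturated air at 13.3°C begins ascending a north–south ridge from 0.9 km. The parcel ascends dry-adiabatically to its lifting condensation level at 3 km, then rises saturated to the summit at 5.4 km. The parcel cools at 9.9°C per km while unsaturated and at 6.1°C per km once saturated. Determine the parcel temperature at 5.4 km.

-22.13°C

900–3000 m, dry: Δz = 2.1 km ⇒ ΔT = -20.79°C; T = -7.49°C
3000–5400 m, saturated: Δz = 2.4 km ⇒ ΔT = -14.64°C; T = -22.13°C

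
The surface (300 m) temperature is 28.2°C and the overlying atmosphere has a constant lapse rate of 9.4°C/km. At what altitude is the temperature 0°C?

Height above start = (28.2 − 0) / 9.4 = 3 km
Altitude = 300 m + 3000 m = 3300 m

3300 m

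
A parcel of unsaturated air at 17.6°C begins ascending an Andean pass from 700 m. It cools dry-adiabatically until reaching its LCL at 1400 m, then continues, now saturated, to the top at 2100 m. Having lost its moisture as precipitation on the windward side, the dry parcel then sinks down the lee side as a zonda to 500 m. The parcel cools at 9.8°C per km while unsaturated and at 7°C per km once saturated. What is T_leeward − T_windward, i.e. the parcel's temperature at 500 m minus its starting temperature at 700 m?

From 700 m to 1400 m (dry): cools by 9.8 × 0.7 = 6.86°C, giving 10.74°C.
From 1400 m to 2100 m (saturated): cools by 7 × 0.7 = 4.9°C, giving 5.84°C.
From 2100 m to 500 m (dry descent): warms by 9.8 × 1.6 = 15.68°C, giving 21.52°C.
Net change vs windward start: 21.52 − 17.6 = +3.92°C

+3.92°C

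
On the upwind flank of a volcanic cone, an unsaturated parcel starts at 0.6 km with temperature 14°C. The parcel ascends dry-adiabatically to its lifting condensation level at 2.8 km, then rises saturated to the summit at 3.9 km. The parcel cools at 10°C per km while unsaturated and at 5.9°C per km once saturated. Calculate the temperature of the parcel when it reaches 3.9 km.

600 → 2800 m (dry, 10°C/km): ΔT = -10 × 2.2 = -22°C → T = -8°C
2800 → 3900 m (saturated, 5.9°C/km): ΔT = -5.9 × 1.1 = -6.49°C → T = -14.49°C

-14.49°C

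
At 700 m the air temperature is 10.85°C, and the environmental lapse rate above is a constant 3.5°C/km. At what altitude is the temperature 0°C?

3800 m

Height above start = (10.85 − 0) / 3.5 = 3.1 km
Altitude = 700 m + 3100 m = 3800 m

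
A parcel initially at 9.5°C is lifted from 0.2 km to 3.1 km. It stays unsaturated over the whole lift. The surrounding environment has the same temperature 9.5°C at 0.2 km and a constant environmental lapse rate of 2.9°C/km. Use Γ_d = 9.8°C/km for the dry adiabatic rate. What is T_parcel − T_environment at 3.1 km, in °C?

-20.01°C (parcel cooler than environment)

Parcel:
  Dry to 3100 m: -9.8 × 2.9 km = -28.42°C, so T = -18.92°C.
Environment:
  Environment to 3100 m: -2.9 × 2.9 km = -8.41°C, so T = 1.09°C.
T_parcel − T_env = -18.92 − 1.09 = -20.01°C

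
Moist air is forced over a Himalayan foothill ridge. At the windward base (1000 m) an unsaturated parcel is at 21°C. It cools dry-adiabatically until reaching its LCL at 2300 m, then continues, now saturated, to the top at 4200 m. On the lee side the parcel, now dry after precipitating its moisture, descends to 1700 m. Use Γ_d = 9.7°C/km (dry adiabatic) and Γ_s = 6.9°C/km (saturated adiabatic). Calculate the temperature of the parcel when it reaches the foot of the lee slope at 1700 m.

Dry to 2300 m: -9.7 × 1.3 km = -12.61°C, so T = 8.39°C.
Saturated to 4200 m: -6.9 × 1.9 km = -13.11°C, so T = -4.72°C.
Dry descent to 1700 m: +9.7 × 2.5 km = +24.25°C, so T = 19.53°C.

19.53°C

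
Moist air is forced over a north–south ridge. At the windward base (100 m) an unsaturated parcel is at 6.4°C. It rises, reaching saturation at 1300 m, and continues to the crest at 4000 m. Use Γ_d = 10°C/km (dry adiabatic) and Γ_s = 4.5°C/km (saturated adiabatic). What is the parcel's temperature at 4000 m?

-17.75°C

100–1300 m, dry: Δz = 1.2 km ⇒ ΔT = -12°C; T = -5.6°C
1300–4000 m, saturated: Δz = 2.7 km ⇒ ΔT = -12.15°C; T = -17.75°C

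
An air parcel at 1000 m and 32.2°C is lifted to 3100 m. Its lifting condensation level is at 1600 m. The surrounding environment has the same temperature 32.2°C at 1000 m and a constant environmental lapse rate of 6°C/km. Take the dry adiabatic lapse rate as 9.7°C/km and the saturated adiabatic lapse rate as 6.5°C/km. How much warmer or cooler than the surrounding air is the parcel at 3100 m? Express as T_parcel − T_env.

Parcel:
  From 1000 m to 1600 m (dry): cools by 9.7 × 0.6 = 5.82°C, giving 26.38°C.
  From 1600 m to 3100 m (saturated): cools by 6.5 × 1.5 = 9.75°C, giving 16.63°C.
Environment:
  From 1000 m to 3100 m (environment): cools by 6 × 2.1 = 12.6°C, giving 19.6°C.
T_parcel − T_env = 16.63 − 19.6 = -2.97°C

-2.97°C (parcel cooler than environment)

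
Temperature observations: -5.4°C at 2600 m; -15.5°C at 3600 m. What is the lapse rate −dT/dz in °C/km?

Γ = −ΔT/Δz = (-5.4 − (-15.5)) / (3600 − 2600) m
  = 10.1°C / 1 km = 10.1°C/km

10.1°C/km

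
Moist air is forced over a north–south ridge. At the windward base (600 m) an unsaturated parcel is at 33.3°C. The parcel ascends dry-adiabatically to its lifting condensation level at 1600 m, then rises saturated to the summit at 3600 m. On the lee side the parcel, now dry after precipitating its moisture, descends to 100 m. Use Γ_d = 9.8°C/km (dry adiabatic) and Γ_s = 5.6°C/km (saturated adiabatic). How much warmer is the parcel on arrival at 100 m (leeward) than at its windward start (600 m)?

+13.3°C

From 600 m to 1600 m (dry): cools by 9.8 × 1 = 9.8°C, giving 23.5°C.
From 1600 m to 3600 m (saturated): cools by 5.6 × 2 = 11.2°C, giving 12.3°C.
From 3600 m to 100 m (dry descent): warms by 9.8 × 3.5 = 34.3°C, giving 46.6°C.
Net change vs windward start: 46.6 − 33.3 = +13.3°C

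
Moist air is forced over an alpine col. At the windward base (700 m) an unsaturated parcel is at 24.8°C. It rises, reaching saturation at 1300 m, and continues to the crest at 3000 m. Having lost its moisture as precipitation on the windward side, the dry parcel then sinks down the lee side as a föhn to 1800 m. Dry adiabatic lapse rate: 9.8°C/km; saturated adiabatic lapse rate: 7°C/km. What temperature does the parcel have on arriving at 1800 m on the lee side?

From 700 m to 1300 m (dry): cools by 9.8 × 0.6 = 5.88°C, giving 18.92°C.
From 1300 m to 3000 m (saturated): cools by 7 × 1.7 = 11.9°C, giving 7.02°C.
From 3000 m to 1800 m (dry descent): warms by 9.8 × 1.2 = 11.76°C, giving 18.78°C.

18.78°C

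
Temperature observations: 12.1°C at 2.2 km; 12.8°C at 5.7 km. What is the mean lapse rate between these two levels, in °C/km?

-0.2°C/km

Γ = −ΔT/Δz = (12.1 − 12.8) / (5700 − 2200) m
  = -0.7°C / 3.5 km = -0.2°C/km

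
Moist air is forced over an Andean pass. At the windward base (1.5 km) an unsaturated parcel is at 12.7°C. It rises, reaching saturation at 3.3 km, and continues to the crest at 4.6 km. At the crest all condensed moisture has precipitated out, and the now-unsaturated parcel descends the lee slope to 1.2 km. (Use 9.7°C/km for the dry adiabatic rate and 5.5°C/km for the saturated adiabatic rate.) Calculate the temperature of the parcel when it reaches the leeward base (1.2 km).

1500–3300 m, dry: Δz = 1.8 km ⇒ ΔT = -17.46°C; T = -4.76°C
3300–4600 m, saturated: Δz = 1.3 km ⇒ ΔT = -7.15°C; T = -11.91°C
4600–1200 m, dry descent: Δz = 3.4 km ⇒ ΔT = +32.98°C; T = 21.07°C

21.07°C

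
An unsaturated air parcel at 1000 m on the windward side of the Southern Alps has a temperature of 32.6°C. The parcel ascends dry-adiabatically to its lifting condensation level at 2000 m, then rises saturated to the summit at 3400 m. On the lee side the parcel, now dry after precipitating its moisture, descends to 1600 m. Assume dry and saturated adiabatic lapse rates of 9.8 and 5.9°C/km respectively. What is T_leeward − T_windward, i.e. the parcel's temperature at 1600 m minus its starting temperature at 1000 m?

-0.42°C

Dry to 2000 m: -9.8 × 1 km = -9.8°C, so T = 22.8°C.
Saturated to 3400 m: -5.9 × 1.4 km = -8.26°C, so T = 14.54°C.
Dry descent to 1600 m: +9.8 × 1.8 km = +17.64°C, so T = 32.18°C.
Net change vs windward start: 32.18 − 32.6 = -0.42°C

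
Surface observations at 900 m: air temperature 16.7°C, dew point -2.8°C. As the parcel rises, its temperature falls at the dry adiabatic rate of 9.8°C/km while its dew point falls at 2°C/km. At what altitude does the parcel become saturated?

3400 m

T and T_d converge at 9.8 − 2 = 7.8°C per km
Height above start = (16.7 − (-2.8)) / 7.8 = 2.5 km
LCL altitude = 900 m + 2500 m = 3400 m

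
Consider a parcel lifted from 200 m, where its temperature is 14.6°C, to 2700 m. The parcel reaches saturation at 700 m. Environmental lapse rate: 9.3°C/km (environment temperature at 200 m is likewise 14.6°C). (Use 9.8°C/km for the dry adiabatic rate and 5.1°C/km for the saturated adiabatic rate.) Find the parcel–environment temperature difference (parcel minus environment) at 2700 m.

+8.15°C (parcel warmer than environment)

Parcel:
  200–700 m, dry: Δz = 0.5 km ⇒ ΔT = -4.9°C; T = 9.7°C
  700–2700 m, saturated: Δz = 2 km ⇒ ΔT = -10.2°C; T = -0.5°C
Environment:
  200–2700 m, environment: Δz = 2.5 km ⇒ ΔT = -23.25°C; T = -8.65°C
T_parcel − T_env = -0.5 − (-8.65) = +8.15°C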